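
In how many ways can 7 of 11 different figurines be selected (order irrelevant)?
C(11,7) = 11!/(7!×4!) = 330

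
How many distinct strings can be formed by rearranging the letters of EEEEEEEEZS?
10! / (8! × 1! × 1!) = 90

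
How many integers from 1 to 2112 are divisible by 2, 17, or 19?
⌊2112/2⌋+⌊2112/17⌋+⌊2112/19⌋ - ⌊2112/34⌋-⌊2112/38⌋-⌊2112/323⌋ + ⌊2112/646⌋ = 1056+124+111 - 62-55-6 + 3 = 1171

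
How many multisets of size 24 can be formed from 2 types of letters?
C(24+2-1, 2-1) = C(25, 1) = 25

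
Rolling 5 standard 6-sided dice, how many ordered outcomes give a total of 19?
Coefficient of x^19 in (x + x² + ... + x^6)^5. By inclusion-exclusion on dice exceeding 6: Σ_j (-1)^j C(5,j)·C(19-1-6j, 4) = C(5,0)·C(18,4) - C(5,1)·C(12,4) + C(5,2)·C(6,4) = 1·3060 - 5·495 + 10·15 = 735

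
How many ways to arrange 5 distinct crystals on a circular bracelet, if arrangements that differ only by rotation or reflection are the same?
(5-1)!/2 = 24/2 = 12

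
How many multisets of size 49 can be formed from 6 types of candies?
C(49+6-1, 6-1) = C(54, 5) = 3162510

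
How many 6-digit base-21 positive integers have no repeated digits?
First digit: 20 choices (nonzero). Then descending: 20 × 20 × 19 × 18 × 17 × 16 = 37209600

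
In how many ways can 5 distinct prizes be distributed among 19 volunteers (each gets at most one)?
P(19,5) = 19!/(19-5)! = 1395360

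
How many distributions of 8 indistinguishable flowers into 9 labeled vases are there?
C(8+9-1, 9-1) = C(16, 8) = 12870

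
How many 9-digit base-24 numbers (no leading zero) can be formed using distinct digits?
First digit: 23 choices (nonzero). Then descending: 23 × 23 × 22 × 21 × 20 × 19 × 18 × 17 × 16 = 454697591040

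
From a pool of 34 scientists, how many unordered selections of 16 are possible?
C(34,16) = 34!/(16!×18!) = 2203961430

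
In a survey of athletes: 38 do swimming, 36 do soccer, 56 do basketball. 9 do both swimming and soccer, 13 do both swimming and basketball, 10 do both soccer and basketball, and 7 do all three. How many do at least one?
|A∪B∪C| = 38+36+56-9-13-10+7 = 105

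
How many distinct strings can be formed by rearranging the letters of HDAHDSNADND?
11! / (2! × 1! × 4! × 2! × 2!) = 207900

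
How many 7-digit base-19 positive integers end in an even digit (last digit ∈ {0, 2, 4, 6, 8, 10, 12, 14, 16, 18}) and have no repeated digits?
Last∈{0,2,4,6,8,10,12,14,16,18}. Last=0: 13366080. Last nonzero: 9×17×P(17,5) = 113611680. Total = 126977760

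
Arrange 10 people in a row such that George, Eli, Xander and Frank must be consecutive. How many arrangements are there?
Treat the 4 as one block: (10-4+1)! × 4! = 5040 × 24 = 120960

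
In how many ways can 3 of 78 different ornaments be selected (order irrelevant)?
C(78,3) = 78!/(3!×75!) = 76076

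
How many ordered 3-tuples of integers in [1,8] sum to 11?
Coefficient of x^11 in (x + x² + ... + x^8)^3. By inclusion-exclusion on dice exceeding 8: Σ_j (-1)^j C(3,j)·C(11-1-8j, 2) = C(3,0)·C(10,2) - C(3,1)·C(2,2) = 1·45 - 3·1 = 42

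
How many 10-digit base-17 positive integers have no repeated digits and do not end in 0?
Last digit: 16 nonzero choices. First digit: 15 (nonzero, ≠last). Middle 8: P(15,8) = 259459200. Total = 62270208000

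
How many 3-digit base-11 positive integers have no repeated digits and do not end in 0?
Last digit: 10 nonzero choices. First digit: 9 (nonzero, ≠last). Middle 1: P(9,1) = 9. Total = 810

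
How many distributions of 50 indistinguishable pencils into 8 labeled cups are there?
C(50+8-1, 8-1) = C(57, 7) = 264385836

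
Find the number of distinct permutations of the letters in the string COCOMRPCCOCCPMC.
15! / (7! × 2! × 3! × 1! × 2!) = 10810800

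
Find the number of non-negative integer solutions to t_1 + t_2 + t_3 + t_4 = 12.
C(12+4-1, 4-1) = C(15, 3) = 455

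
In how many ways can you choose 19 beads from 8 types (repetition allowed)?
C(19+8-1, 8-1) = C(26, 7) = 657800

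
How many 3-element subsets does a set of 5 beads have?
C(5,3) = 5!/(3!×2!) = 10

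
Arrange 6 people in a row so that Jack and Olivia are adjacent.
Treat as block: (6-1)! × 2! = 120 × 2 = 240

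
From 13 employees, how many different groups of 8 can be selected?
C(13,8) = 13!/(8!×5!) = 1287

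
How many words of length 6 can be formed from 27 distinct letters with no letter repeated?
P(27,6) = 27!/(27-6)! = 213127200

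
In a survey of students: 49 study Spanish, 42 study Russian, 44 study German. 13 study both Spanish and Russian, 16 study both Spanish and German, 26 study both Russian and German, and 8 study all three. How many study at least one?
|A∪B∪C| = 49+42+44-13-16-26+8 = 88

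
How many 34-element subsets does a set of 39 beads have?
C(39,34) = 39!/(34!×5!) = 575757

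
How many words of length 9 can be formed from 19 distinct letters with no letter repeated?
P(19,9) = 19!/(19-9)! = 33522128640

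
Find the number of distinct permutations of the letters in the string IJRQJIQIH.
9! / (1! × 1! × 3! × 2! × 2!) = 15120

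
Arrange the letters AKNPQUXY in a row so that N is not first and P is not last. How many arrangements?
By inclusion-exclusion: 8! - 2×(8-1)! + (8-2)! = 40320 - 10080 + 720 = 30960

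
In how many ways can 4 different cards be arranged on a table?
4! = 24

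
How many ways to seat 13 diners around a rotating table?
Circular: fix one position, arrange the rest. (13-1)! = 479001600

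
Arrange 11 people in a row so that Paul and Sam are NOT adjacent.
Total - adjacent = 11! - (11-1)!×2 = 39916800 - 7257600 = 32659200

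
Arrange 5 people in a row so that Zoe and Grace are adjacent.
Treat as block: (5-1)! × 2! = 24 × 2 = 48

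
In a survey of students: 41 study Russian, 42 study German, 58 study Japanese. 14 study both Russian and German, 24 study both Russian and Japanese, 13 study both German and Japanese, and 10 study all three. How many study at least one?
|A∪B∪C| = 41+42+58-14-24-13+10 = 100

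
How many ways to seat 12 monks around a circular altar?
Circular: fix one position, arrange the rest. (12-1)! = 39916800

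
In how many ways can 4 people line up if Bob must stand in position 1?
Fix one position: (4-1)! = 6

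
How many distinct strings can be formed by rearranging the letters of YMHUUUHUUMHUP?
13! / (1! × 2! × 6! × 3! × 1!) = 720720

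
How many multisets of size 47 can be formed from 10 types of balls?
C(47+10-1, 10-1) = C(56, 9) = 7575968400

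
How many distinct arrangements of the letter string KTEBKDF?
7! / (1! × 1! × 1! × 1! × 1! × 2!) = 2520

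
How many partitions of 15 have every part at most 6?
Let r_j(i) = number of partitions of i into parts ≤ j, for i = 0..15. r_1(i) = 1 for all i; r_j(i) = r_{j-1}(i) + r_j(i-j). Rows j = 2..6: ≤2: 1 1 2 2 3 3 4 4 5 5 6 6 7 7 8 8; ≤3: 1 1 2 3 4 5 7 8 10 12 14 16 19 21 24 27; ≤4: 1 1 2 3 5 6 9 11 15 18 23 27 34 39 47 54; ≤5: 1 1 2 3 5 7 10 13 18 23 30 37 47 57 70 84; ≤6: 1 1 2 3 5 7 11 14 20 26 35 44 58 71 90 110. r_6(15) = 110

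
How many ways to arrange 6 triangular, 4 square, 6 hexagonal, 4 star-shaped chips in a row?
20! / (6! × 4! × 6! × 4!) = 8147739600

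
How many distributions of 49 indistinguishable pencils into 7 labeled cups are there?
C(49+7-1, 7-1) = C(55, 6) = 28989675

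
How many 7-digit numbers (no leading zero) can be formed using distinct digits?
First digit: 9 choices (nonzero). Then descending: 9 × 9 × 8 × 7 × 6 × 5 × 4 = 544320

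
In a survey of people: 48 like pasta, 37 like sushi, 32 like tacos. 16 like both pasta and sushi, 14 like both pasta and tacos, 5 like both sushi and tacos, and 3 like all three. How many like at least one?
|A∪B∪C| = 48+37+32-16-14-5+3 = 85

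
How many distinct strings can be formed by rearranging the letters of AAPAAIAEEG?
10! / (5! × 1! × 1! × 2! × 1!) = 15120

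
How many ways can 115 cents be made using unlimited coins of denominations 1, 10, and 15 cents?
Coefficient of x^115 in 1/(1-x^1) · 1/(1-x^10) · 1/(1-x^15). Case on j = number of 15-cent coins (j = 0..7); remainder r = 115 - 15j is made from {1,10} in ⌊r/10⌋+1 ways. r = 115, 100, 85, 70, 55, 40, 25, 10 → 12 + 11 + 9 + 8 + 6 + 5 + 3 + 2 = 56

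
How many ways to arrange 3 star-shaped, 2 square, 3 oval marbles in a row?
8! / (3! × 2! × 3!) = 560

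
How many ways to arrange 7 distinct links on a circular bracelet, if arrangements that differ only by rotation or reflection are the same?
(7-1)!/2 = 720/2 = 360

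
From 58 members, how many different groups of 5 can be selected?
C(58,5) = 58!/(5!×53!) = 4582116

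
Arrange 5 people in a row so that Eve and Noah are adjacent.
Treat as block: (5-1)! × 2! = 24 × 2 = 48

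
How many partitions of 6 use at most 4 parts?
By conjugation, equals partitions of 6 into parts ≤ 4. Let r_j(i) = number of partitions of i into parts ≤ j, for i = 0..6. r_1(i) = 1 for all i; r_j(i) = r_{j-1}(i) + r_j(i-j). Rows j = 2..4: ≤2: 1 1 2 2 3 3 4; ≤3: 1 1 2 3 4 5 7; ≤4: 1 1 2 3 5 6 9. r_4(6) = 9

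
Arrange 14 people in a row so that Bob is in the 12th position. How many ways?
Fix one position: (14-1)! = 6227020800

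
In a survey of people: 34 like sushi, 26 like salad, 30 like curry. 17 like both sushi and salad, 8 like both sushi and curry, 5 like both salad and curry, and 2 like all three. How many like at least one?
|A∪B∪C| = 34+26+30-17-8-5+2 = 62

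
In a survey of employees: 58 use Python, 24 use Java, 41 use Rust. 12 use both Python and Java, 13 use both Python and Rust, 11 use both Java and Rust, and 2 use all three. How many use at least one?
|A∪B∪C| = 58+24+41-12-13-11+2 = 89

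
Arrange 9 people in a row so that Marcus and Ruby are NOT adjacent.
Total - adjacent = 9! - (9-1)!×2 = 362880 - 80640 = 282240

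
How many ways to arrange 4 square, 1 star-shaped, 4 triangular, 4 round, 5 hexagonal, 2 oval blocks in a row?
20! / (4! × 1! × 4! × 4! × 5! × 2!) = 733296564000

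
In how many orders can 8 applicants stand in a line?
8! = 40320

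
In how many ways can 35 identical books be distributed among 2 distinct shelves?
C(35+2-1, 2-1) = C(36, 1) = 36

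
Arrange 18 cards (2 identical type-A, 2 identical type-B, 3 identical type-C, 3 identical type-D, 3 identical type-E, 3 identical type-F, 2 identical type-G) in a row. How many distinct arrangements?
18! / (2! × 2! × 3! × 3! × 3! × 3! × 2!) = 617512896000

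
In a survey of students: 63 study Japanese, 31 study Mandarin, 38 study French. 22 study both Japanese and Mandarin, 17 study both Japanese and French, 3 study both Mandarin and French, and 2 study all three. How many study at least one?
|A∪B∪C| = 63+31+38-22-17-3+2 = 92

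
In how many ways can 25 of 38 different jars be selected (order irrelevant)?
C(38,25) = 38!/(25!×13!) = 5414950296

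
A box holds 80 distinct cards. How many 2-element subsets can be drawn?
C(80,2) = 80!/(2!×78!) = 3160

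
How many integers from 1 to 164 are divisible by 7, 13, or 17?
⌊164/7⌋+⌊164/13⌋+⌊164/17⌋ - ⌊164/91⌋-⌊164/119⌋-⌊164/221⌋ + ⌊164/1547⌋ = 23+12+9 - 1-1-0 + 0 = 42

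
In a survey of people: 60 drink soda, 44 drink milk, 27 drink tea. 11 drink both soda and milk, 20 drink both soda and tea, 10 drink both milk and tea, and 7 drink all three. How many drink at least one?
|A∪B∪C| = 60+44+27-11-20-10+7 = 97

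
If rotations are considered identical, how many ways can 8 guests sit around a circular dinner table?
Circular: fix one position, arrange the rest. (8-1)! = 5040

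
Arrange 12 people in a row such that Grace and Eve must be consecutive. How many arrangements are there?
Treat the 2 as one block: (12-2+1)! × 2! = 39916800 × 2 = 79833600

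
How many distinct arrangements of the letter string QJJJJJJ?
7! / (6! × 1!) = 7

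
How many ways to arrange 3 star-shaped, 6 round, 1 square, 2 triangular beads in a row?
12! / (3! × 6! × 1! × 2!) = 55440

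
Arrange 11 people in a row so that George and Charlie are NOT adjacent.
Total - adjacent = 11! - (11-1)!×2 = 39916800 - 7257600 = 32659200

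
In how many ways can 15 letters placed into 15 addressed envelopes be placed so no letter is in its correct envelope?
!15 = Σ_{j=0}^{15} (-1)^j·15!/j! = 1307674368000 - 1307674368000 + 653837184000 - 217945728000 + 54486432000 - 10897286400 + 1816214400 - 259459200 + 32432400 - 3603600 + 360360 - 32760 + 2730 - 210 + 15 - 1 = 481066515734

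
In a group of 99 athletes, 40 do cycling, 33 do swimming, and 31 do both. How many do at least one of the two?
|A∪B| = |A| + |B| - |A∩B| = 40 + 33 - 31 = 42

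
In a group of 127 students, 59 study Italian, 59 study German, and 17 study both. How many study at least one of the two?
|A∪B| = |A| + |B| - |A∩B| = 59 + 59 - 17 = 101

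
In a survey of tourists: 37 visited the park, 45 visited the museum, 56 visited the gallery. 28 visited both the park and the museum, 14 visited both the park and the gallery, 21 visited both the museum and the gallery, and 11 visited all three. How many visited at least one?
|A∪B∪C| = 37+45+56-28-14-21+11 = 86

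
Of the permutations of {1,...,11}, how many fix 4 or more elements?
Exactly j fixed points: C(11,j)·!(11-j); sum over j ≥ 4 (derangement numbers via !m = (m-1)·(!(m-1) + !(m-2)): !0..!7 = 1, 0, 1, 2, 9, 44, 265, 1854). Σ_{j=4}^{11} C(11,j)·!(11-j) = C(11,4)·!7 + C(11,5)·!6 + C(11,6)·!5 + C(11,7)·!4 + C(11,8)·!3 + C(11,9)·!2 + C(11,10)·!1 + C(11,11)·!0 = 330·1854 + 462·265 + 462·44 + 330·9 + 165·2 + 55·1 + 11·0 + 1·1 = 757934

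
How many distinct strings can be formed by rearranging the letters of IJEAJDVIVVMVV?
13! / (1! × 1! × 1! × 2! × 1! × 2! × 5!) = 12972960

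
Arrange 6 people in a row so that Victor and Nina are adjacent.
Treat as block: (6-1)! × 2! = 120 × 2 = 240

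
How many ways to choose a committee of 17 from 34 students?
C(34,17) = 34!/(17!×17!) = 2333606220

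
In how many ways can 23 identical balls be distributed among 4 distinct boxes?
C(23+4-1, 4-1) = C(26, 3) = 2600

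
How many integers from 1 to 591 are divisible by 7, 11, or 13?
⌊591/7⌋+⌊591/11⌋+⌊591/13⌋ - ⌊591/77⌋-⌊591/91⌋-⌊591/143⌋ + ⌊591/1001⌋ = 84+53+45 - 7-6-4 + 0 = 165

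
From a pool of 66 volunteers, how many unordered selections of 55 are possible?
C(66,55) = 66!/(55!×11!) = 1074082795968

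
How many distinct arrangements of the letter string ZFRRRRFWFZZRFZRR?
16! / (1! × 4! × 4! × 7!) = 7207200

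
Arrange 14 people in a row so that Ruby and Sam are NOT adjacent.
Total - adjacent = 14! - (14-1)!×2 = 87178291200 - 12454041600 = 74724249600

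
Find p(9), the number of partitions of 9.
Pentagonal recurrence p(n) = p(n-1) + p(n-2) - p(n-5) - p(n-7) + p(n-12) + p(n-15) - ... gives p(0..8) = 1, 1, 2, 3, 5, 7, 11, 15, 22. p(9) = p(8) + p(7) - p(4) - p(2) = 22 + 15 - 5 - 2 = 30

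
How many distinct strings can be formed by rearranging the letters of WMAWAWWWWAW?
11! / (3! × 1! × 7!) = 1320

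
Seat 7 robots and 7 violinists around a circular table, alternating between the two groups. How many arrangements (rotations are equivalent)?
Fix one of the robots: (7-1)! ways for the remaining robots, × 7! ways for the violinists = 720 × 5040 = 3628800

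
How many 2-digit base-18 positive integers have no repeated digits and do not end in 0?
Last digit: 17 nonzero choices. First digit: 16 (nonzero, ≠last). Middle 0: P(16,0) = 1. Total = 272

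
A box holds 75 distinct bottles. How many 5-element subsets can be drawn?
C(75,5) = 75!/(5!×70!) = 17259390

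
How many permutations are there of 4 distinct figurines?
4! = 24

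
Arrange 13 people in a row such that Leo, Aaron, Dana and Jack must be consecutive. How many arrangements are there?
Treat the 4 as one block: (13-4+1)! × 4! = 3628800 × 24 = 87091200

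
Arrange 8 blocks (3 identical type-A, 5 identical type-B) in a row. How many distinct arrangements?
8! / (3! × 5!) = 56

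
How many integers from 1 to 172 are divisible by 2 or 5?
⌊172/2⌋ + ⌊172/5⌋ - ⌊172/10⌋ = 86 + 34 - 17 = 103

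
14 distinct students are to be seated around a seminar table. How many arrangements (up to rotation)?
Circular: fix one position, arrange the rest. (14-1)! = 6227020800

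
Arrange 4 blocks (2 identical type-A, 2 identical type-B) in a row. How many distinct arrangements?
4! / (2! × 2!) = 6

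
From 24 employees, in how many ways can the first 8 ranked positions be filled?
P(24,8) = 24!/(24-8)! = 29654190720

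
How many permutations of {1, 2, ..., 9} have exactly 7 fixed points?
Choose the 7 fixed points C(9,7) = 36, derange the rest: !2 = Σ_{j=0}^{2} (-1)^j·2!/j! = 2 - 2 + 1 = 1. Product = 36 × 1 = 36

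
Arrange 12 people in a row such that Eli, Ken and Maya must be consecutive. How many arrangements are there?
Treat the 3 as one block: (12-3+1)! × 3! = 3628800 × 6 = 21772800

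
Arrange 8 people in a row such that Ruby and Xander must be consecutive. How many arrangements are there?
Treat the 2 as one block: (8-2+1)! × 2! = 5040 × 2 = 10080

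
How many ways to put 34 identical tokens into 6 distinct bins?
C(34+6-1, 6-1) = C(39, 5) = 575757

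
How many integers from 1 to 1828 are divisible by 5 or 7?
⌊1828/5⌋ + ⌊1828/7⌋ - ⌊1828/35⌋ = 365 + 261 - 52 = 574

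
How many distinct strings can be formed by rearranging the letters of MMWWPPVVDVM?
11! / (3! × 2! × 3! × 2! × 1!) = 277200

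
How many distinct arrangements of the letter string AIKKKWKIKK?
10! / (6! × 2! × 1! × 1!) = 2520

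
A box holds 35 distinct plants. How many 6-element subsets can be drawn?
C(35,6) = 35!/(6!×29!) = 1623160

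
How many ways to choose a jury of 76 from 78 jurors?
C(78,76) = 78!/(76!×2!) = 3003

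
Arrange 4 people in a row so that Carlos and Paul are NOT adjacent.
Total - adjacent = 4! - (4-1)!×2 = 24 - 12 = 12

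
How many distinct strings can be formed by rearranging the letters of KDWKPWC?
7! / (2! × 2! × 1! × 1! × 1!) = 1260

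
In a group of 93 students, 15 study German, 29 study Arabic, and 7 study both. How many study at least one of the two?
|A∪B| = |A| + |B| - |A∩B| = 15 + 29 - 7 = 37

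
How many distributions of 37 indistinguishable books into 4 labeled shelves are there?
C(37+4-1, 4-1) = C(40, 3) = 9880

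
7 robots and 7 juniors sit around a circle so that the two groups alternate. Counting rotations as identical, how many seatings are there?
Fix one of the robots: (7-1)! ways for the remaining robots, × 7! ways for the juniors = 720 × 5040 = 3628800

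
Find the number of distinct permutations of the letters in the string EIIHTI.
6! / (1! × 3! × 1! × 1!) = 120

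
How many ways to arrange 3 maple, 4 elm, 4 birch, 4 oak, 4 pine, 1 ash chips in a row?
20! / (3! × 4! × 4! × 4! × 4! × 1!) = 1222160940000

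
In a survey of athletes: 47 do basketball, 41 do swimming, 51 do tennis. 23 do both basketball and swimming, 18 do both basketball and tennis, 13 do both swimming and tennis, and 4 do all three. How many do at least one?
|A∪B∪C| = 47+41+51-23-18-13+4 = 89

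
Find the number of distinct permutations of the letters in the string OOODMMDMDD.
10! / (3! × 3! × 4!) = 4200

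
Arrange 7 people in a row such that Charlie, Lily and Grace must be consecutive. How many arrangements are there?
Treat the 3 as one block: (7-3+1)! × 3! = 120 × 6 = 720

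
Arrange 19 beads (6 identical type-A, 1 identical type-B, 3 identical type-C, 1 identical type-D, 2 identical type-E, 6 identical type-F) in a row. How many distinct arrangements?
19! / (6! × 1! × 3! × 1! × 2! × 6!) = 19554575040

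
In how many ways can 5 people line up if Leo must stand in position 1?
Fix one position: (5-1)! = 24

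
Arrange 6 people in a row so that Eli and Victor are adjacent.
Treat as block: (6-1)! × 2! = 120 × 2 = 240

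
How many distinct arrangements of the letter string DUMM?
4! / (1! × 1! × 2!) = 12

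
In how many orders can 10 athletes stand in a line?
10! = 3628800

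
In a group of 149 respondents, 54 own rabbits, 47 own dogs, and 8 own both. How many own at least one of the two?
|A∪B| = |A| + |B| - |A∩B| = 54 + 47 - 8 = 93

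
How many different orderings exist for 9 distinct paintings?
9! = 362880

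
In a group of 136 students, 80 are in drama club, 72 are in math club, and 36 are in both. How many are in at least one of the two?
|A∪B| = |A| + |B| - |A∩B| = 80 + 72 - 36 = 116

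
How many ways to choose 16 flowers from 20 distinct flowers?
C(20,16) = 20!/(16!×4!) = 4845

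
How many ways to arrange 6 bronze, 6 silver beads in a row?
12! / (6! × 6!) = 924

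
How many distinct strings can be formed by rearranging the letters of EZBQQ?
5! / (1! × 1! × 2! × 1!) = 60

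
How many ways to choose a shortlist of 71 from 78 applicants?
C(78,71) = 78!/(71!×7!) = 2641902120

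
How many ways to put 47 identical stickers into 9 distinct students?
C(47+9-1, 9-1) = C(55, 8) = 1217566350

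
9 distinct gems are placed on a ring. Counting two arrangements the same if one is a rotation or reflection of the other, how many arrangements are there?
(9-1)!/2 = 40320/2 = 20160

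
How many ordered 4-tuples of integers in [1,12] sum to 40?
Coefficient of x^40 in (x + x² + ... + x^12)^4. By inclusion-exclusion on dice exceeding 12: Σ_j (-1)^j C(4,j)·C(40-1-12j, 3) = C(4,0)·C(39,3) - C(4,1)·C(27,3) + C(4,2)·C(15,3) - C(4,3)·C(3,3) = 1·9139 - 4·2925 + 6·455 - 4·1 = 165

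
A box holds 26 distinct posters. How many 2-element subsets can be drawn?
C(26,2) = 26!/(2!×24!) = 325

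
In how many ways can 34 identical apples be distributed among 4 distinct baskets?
C(34+4-1, 4-1) = C(37, 3) = 7770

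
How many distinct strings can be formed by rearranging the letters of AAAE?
4! / (1! × 3!) = 4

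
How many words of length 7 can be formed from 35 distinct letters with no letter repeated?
P(35,7) = 35!/(35-7)! = 33891580800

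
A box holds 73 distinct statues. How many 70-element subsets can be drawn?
C(73,70) = 73!/(70!×3!) = 62196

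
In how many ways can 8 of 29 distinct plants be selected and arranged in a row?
P(29,8) = 29!/(29-8)! = 173059286400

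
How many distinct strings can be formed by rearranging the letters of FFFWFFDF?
8! / (1! × 1! × 6!) = 56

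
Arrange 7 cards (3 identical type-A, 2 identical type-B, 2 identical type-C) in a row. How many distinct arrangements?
7! / (3! × 2! × 2!) = 210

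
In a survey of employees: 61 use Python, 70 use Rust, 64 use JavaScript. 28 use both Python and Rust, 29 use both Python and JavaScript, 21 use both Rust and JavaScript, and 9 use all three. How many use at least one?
|A∪B∪C| = 61+70+64-28-29-21+9 = 126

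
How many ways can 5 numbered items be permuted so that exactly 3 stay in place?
Choose the 3 fixed points C(5,3) = 10, derange the rest: !2 = Σ_{j=0}^{2} (-1)^j·2!/j! = 2 - 2 + 1 = 1. Product = 10 × 1 = 10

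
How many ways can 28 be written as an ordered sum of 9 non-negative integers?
C(28+9-1, 9-1) = C(36, 8) = 30260340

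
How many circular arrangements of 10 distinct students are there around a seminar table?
Circular: fix one position, arrange the rest. (10-1)! = 362880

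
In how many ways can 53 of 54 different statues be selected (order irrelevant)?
C(54,53) = 54!/(53!×1!) = 54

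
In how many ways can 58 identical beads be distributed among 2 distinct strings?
C(58+2-1, 2-1) = C(59, 1) = 59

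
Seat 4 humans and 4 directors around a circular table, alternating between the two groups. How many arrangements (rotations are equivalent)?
Fix one of the humans: (4-1)! ways for the remaining humans, × 4! ways for the directors = 6 × 24 = 144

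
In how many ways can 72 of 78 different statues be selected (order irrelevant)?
C(78,72) = 78!/(72!×6!) = 256851595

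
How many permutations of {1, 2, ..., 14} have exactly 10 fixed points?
Choose the 10 fixed points C(14,10) = 1001, derange the rest: !4 = Σ_{j=0}^{4} (-1)^j·4!/j! = 24 - 24 + 12 - 4 + 1 = 9. Product = 1001 × 9 = 9009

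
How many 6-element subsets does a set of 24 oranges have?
C(24,6) = 24!/(6!×18!) = 134596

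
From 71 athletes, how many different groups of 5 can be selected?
C(71,5) = 71!/(5!×66!) = 13019909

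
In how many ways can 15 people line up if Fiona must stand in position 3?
Fix one position: (15-1)! = 87178291200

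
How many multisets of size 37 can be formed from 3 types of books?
C(37+3-1, 3-1) = C(39, 2) = 741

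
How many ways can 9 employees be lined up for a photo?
9! = 362880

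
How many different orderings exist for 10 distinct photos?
10! = 3628800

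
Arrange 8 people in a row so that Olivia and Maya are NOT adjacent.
Total - adjacent = 8! - (8-1)!×2 = 40320 - 10080 = 30240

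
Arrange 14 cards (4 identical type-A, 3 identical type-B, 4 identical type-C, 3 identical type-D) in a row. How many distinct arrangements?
14! / (4! × 3! × 4! × 3!) = 4204200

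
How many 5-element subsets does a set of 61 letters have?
C(61,5) = 61!/(5!×56!) = 5949147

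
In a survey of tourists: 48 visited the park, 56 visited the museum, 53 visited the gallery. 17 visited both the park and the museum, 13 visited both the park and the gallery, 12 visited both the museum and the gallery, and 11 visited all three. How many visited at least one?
|A∪B∪C| = 48+56+53-17-13-12+11 = 126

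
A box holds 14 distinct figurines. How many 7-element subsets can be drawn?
C(14,7) = 14!/(7!×7!) = 3432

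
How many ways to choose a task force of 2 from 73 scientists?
C(73,2) = 73!/(2!×71!) = 2628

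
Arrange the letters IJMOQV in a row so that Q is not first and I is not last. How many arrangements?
By inclusion-exclusion: 6! - 2×(6-1)! + (6-2)! = 720 - 240 + 24 = 504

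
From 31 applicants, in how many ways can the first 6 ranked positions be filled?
P(31,6) = 31!/(31-6)! = 530122320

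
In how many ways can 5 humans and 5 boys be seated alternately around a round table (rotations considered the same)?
Fix one of the humans: (5-1)! ways for the remaining humans, × 5! ways for the boys = 24 × 120 = 2880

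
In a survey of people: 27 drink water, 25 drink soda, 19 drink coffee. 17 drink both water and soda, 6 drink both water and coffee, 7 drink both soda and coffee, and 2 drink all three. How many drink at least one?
|A∪B∪C| = 27+25+19-17-6-7+2 = 43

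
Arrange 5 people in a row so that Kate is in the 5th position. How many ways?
Fix one position: (5-1)! = 24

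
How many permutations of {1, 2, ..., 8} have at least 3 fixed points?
Exactly j fixed points: C(8,j)·!(8-j); sum over j ≥ 3 (derangement numbers via !m = (m-1)·(!(m-1) + !(m-2)): !0..!5 = 1, 0, 1, 2, 9, 44). Σ_{j=3}^{8} C(8,j)·!(8-j) = C(8,3)·!5 + C(8,4)·!4 + C(8,5)·!3 + C(8,6)·!2 + C(8,7)·!1 + C(8,8)·!0 = 56·44 + 70·9 + 56·2 + 28·1 + 8·0 + 1·1 = 3235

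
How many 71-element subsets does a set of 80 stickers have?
C(80,71) = 80!/(71!×9!) = 231900297200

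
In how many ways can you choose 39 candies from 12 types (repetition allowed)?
C(39+12-1, 12-1) = C(50, 11) = 37353738800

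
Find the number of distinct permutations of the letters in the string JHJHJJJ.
7! / (2! × 5!) = 21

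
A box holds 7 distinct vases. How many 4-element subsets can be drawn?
C(7,4) = 7!/(4!×3!) = 35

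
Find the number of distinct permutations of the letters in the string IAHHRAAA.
8! / (2! × 1! × 1! × 4!) = 840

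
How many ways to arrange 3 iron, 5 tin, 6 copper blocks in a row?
14! / (3! × 5! × 6!) = 168168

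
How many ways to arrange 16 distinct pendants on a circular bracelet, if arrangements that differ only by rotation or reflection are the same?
(16-1)!/2 = 1307674368000/2 = 653837184000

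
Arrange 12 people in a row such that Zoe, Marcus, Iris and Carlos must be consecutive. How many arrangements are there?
Treat the 4 as one block: (12-4+1)! × 4! = 362880 × 24 = 8709120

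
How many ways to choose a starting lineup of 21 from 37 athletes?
C(37,21) = 37!/(21!×16!) = 12875774670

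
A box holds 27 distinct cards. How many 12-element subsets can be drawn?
C(27,12) = 27!/(12!×15!) = 17383860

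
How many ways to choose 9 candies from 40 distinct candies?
C(40,9) = 40!/(9!×31!) = 273438880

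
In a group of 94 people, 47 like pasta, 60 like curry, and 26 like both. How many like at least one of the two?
|A∪B| = |A| + |B| - |A∩B| = 47 + 60 - 26 = 81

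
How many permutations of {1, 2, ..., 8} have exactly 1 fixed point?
Choose the 1 fixed point C(8,1) = 8, derange the rest: !7 = Σ_{j=0}^{7} (-1)^j·7!/j! = 5040 - 5040 + 2520 - 840 + 210 - 42 + 7 - 1 = 1854. Product = 8 × 1854 = 14832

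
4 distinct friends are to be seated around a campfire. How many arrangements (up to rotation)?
Circular: fix one position, arrange the rest. (4-1)! = 6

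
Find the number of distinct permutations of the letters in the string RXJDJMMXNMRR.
12! / (1! × 2! × 2! × 3! × 1! × 3!) = 3326400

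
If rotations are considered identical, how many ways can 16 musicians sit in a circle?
Circular: fix one position, arrange the rest. (16-1)! = 1307674368000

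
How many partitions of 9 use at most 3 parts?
By conjugation, equals partitions of 9 into parts ≤ 3. Let r_j(i) = number of partitions of i into parts ≤ j, for i = 0..9. r_1(i) = 1 for all i; r_j(i) = r_{j-1}(i) + r_j(i-j). Rows j = 2..3: ≤2: 1 1 2 2 3 3 4 4 5 5; ≤3: 1 1 2 3 4 5 7 8 10 12. r_3(9) = 12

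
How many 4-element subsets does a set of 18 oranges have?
C(18,4) = 18!/(4!×14!) = 3060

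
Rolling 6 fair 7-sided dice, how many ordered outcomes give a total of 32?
Coefficient of x^32 in (x + x² + ... + x^7)^6. By inclusion-exclusion on dice exceeding 7: Σ_j (-1)^j C(6,j)·C(32-1-7j, 5) = C(6,0)·C(31,5) - C(6,1)·C(24,5) + C(6,2)·C(17,5) - C(6,3)·C(10,5) = 1·169911 - 6·42504 + 15·6188 - 20·252 = 2667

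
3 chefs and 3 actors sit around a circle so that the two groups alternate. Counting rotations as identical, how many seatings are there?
Fix one of the chefs: (3-1)! ways for the remaining chefs, × 3! ways for the actors = 2 × 6 = 12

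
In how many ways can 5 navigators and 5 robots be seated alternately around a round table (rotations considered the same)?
Fix one of the navigators: (5-1)! ways for the remaining navigators, × 5! ways for the robots = 24 × 120 = 2880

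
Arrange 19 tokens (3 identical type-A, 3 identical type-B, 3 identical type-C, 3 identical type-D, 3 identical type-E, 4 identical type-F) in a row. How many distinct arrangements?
19! / (3! × 3! × 3! × 3! × 3! × 4!) = 651819168000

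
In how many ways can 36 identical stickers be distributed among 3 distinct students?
C(36+3-1, 3-1) = C(38, 2) = 703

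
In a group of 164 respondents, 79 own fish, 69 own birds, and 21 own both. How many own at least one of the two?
|A∪B| = |A| + |B| - |A∩B| = 79 + 69 - 21 = 127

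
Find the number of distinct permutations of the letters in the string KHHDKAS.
7! / (2! × 1! × 2! × 1! × 1!) = 1260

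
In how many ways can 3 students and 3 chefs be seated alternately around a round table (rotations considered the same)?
Fix one of the students: (3-1)! ways for the remaining students, × 3! ways for the chefs = 2 × 6 = 12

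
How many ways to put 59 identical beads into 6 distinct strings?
C(59+6-1, 6-1) = C(64, 5) = 7624512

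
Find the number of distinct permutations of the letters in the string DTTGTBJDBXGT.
12! / (1! × 1! × 4! × 2! × 2! × 2!) = 2494800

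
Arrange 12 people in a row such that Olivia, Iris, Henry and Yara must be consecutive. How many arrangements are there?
Treat the 4 as one block: (12-4+1)! × 4! = 362880 × 24 = 8709120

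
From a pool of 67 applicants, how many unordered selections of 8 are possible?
C(67,8) = 67!/(8!×59!) = 6522361560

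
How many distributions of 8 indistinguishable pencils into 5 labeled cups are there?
C(8+5-1, 5-1) = C(12, 4) = 495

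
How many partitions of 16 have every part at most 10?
Let r_j(i) = number of partitions of i into parts ≤ j, for i = 0..16. r_1(i) = 1 for all i; r_j(i) = r_{j-1}(i) + r_j(i-j). Rows j = 2..10: ≤2: 1 1 2 2 3 3 4 4 5 5 6 6 7 7 8 8 9; ≤3: 1 1 2 3 4 5 7 8 10 12 14 16 19 21 24 27 30; ≤4: 1 1 2 3 5 6 9 11 15 18 23 27 34 39 47 54 64; ≤5: 1 1 2 3 5 7 10 13 18 23 30 37 47 57 70 84 101; ≤6: 1 1 2 3 5 7 11 14 20 26 35 44 58 71 90 110 136; ≤7: 1 1 2 3 5 7 11 15 21 28 38 49 65 82 105 131 164; ≤8: 1 1 2 3 5 7 11 15 22 29 40 52 70 89 116 146 186; ≤9: 1 1 2 3 5 7 11 15 22 30 41 54 73 94 123 157 201; ≤10: 1 1 2 3 5 7 11 15 22 30 42 55 75 97 128 164 212. r_10(16) = 212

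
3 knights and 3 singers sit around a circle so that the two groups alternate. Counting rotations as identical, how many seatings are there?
Fix one of the knights: (3-1)! ways for the remaining knights, × 3! ways for the singers = 2 × 6 = 12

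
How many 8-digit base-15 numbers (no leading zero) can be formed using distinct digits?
First digit: 14 choices (nonzero). Then descending: 14 × 14 × 13 × 12 × 11 × 10 × 9 × 8 = 242161920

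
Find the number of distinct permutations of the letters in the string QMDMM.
5! / (1! × 3! × 1!) = 20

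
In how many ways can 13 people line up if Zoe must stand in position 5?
Fix one position: (13-1)! = 479001600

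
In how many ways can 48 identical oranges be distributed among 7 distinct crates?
C(48+7-1, 7-1) = C(54, 6) = 25827165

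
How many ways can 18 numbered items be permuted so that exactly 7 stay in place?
Choose the 7 fixed points C(18,7) = 31824, derange the rest: !11 = Σ_{j=0}^{11} (-1)^j·11!/j! = 39916800 - 39916800 + 19958400 - 6652800 + 1663200 - 332640 + 55440 - 7920 + 990 - 110 + 11 - 1 = 14684570. Product = 31824 × 14684570 = 467321755680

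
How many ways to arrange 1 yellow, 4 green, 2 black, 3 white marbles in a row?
10! / (1! × 4! × 2! × 3!) = 12600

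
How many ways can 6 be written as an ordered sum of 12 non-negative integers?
C(6+12-1, 12-1) = C(17, 11) = 12376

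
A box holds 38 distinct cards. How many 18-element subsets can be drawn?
C(38,18) = 38!/(18!×20!) = 33578000610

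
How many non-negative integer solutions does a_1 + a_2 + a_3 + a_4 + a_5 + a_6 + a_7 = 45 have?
C(45+7-1, 7-1) = C(51, 6) = 18009460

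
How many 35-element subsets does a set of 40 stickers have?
C(40,35) = 40!/(35!×5!) = 658008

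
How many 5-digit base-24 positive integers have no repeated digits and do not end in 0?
Last digit: 23 nonzero choices. First digit: 22 (nonzero, ≠last). Middle 3: P(22,3) = 9240. Total = 4675440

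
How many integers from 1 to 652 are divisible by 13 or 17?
⌊652/13⌋ + ⌊652/17⌋ - ⌊652/221⌋ = 50 + 38 - 2 = 86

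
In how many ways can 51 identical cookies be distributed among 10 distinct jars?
C(51+10-1, 10-1) = C(60, 9) = 14783142660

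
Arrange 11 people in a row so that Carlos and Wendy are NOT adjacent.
Total - adjacent = 11! - (11-1)!×2 = 39916800 - 7257600 = 32659200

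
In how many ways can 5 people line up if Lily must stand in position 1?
Fix one position: (5-1)! = 24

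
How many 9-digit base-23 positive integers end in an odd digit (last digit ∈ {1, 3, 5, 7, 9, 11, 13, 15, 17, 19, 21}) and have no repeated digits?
Last∈{1,3,5,7,9,11,13,15,17,19,21}. Last=0: 0. Last nonzero: 11×21×P(21,7) = 135377827200. Total = 135377827200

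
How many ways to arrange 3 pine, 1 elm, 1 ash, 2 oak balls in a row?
7! / (3! × 1! × 1! × 2!) = 420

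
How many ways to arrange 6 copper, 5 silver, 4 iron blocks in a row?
15! / (6! × 5! × 4!) = 630630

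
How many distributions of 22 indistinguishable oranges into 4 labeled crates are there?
C(22+4-1, 4-1) = C(25, 3) = 2300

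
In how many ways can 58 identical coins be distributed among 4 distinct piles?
C(58+4-1, 4-1) = C(61, 3) = 35990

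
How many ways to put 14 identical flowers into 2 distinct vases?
C(14+2-1, 2-1) = C(15, 1) = 15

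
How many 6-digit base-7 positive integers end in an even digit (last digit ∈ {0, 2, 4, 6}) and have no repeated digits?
Last∈{0,2,4,6}. Last=0: 720. Last nonzero: 3×5×P(5,4) = 1800. Total = 2520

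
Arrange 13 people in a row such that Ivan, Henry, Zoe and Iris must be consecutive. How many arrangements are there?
Treat the 4 as one block: (13-4+1)! × 4! = 3628800 × 24 = 87091200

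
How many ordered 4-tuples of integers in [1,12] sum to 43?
Coefficient of x^43 in (x + x² + ... + x^12)^4. By inclusion-exclusion on dice exceeding 12: Σ_j (-1)^j C(4,j)·C(43-1-12j, 3) = C(4,0)·C(42,3) - C(4,1)·C(30,3) + C(4,2)·C(18,3) - C(4,3)·C(6,3) = 1·11480 - 4·4060 + 6·816 - 4·20 = 56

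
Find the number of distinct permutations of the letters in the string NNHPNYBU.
8! / (3! × 1! × 1! × 1! × 1! × 1!) = 6720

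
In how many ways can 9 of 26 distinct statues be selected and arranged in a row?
P(26,9) = 26!/(26-9)! = 1133836704000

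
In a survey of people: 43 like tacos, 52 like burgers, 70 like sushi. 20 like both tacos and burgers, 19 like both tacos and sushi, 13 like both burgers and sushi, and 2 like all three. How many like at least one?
|A∪B∪C| = 43+52+70-20-19-13+2 = 115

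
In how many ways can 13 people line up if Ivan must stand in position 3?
Fix one position: (13-1)! = 479001600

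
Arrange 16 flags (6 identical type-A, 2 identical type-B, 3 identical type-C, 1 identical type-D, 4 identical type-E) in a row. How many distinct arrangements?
16! / (6! × 2! × 3! × 1! × 4!) = 100900800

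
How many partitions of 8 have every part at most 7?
Let r_j(i) = number of partitions of i into parts ≤ j, for i = 0..8. r_1(i) = 1 for all i; r_j(i) = r_{j-1}(i) + r_j(i-j). Rows j = 2..7: ≤2: 1 1 2 2 3 3 4 4 5; ≤3: 1 1 2 3 4 5 7 8 10; ≤4: 1 1 2 3 5 6 9 11 15; ≤5: 1 1 2 3 5 7 10 13 18; ≤6: 1 1 2 3 5 7 11 14 20; ≤7: 1 1 2 3 5 7 11 15 21. r_7(8) = 21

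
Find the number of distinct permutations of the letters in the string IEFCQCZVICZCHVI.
15! / (2! × 2! × 1! × 3! × 1! × 4! × 1! × 1!) = 2270268000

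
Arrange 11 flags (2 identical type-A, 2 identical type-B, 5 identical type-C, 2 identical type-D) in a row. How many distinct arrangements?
11! / (2! × 2! × 5! × 2!) = 41580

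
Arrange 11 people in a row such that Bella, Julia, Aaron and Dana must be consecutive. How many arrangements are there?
Treat the 4 as one block: (11-4+1)! × 4! = 40320 × 24 = 967680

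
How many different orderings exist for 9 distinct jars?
9! = 362880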